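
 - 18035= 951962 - 969997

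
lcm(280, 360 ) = 2520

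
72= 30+42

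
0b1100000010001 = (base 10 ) 6161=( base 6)44305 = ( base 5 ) 144121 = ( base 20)F81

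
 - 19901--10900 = -9001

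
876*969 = 848844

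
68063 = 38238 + 29825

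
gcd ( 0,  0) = 0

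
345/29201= 345/29201 = 0.01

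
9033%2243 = 61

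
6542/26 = 251  +  8/13 = 251.62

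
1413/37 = 38 + 7/37 = 38.19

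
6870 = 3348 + 3522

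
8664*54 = 467856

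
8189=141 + 8048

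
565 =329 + 236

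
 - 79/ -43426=79/43426 = 0.00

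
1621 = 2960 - 1339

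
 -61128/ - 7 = 8732+4/7 = 8732.57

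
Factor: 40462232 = 2^3*131^1 * 38609^1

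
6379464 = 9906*644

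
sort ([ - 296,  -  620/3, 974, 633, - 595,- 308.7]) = [ - 595, - 308.7, - 296 , - 620/3,633 , 974]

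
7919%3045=1829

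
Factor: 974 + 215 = 29^1*41^1=   1189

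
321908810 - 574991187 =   -  253082377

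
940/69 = 13 + 43/69 = 13.62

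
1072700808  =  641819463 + 430881345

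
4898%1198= 106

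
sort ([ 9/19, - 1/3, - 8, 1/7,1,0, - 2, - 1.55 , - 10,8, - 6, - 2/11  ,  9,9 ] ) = [ - 10, - 8,  -  6,-2, - 1.55, - 1/3, - 2/11, 0,1/7,9/19,1, 8,9,9] 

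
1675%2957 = 1675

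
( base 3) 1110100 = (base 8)2046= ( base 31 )138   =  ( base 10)1062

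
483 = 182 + 301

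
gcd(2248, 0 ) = 2248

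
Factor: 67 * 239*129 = 3^1*43^1*67^1*239^1 = 2065677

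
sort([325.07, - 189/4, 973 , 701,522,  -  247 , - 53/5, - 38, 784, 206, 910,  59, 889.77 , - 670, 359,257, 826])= [ - 670,-247, - 189/4, - 38, - 53/5,  59, 206, 257, 325.07, 359,522, 701, 784, 826, 889.77, 910, 973]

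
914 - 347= 567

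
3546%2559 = 987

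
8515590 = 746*11415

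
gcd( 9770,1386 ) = 2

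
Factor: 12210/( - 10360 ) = -2^( - 2 )*3^1 * 7^( - 1 )*11^1 = -33/28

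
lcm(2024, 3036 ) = 6072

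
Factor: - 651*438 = - 285138 = - 2^1*3^2*7^1*31^1*73^1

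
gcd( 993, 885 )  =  3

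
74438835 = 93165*799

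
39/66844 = 39/66844 = 0.00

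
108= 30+78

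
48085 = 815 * 59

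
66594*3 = 199782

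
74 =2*37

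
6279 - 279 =6000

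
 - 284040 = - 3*94680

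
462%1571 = 462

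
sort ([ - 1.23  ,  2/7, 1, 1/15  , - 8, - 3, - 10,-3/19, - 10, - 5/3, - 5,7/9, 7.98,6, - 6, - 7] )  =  [ - 10, - 10 , - 8, - 7, - 6, - 5, - 3, - 5/3, - 1.23, - 3/19,  1/15 , 2/7,7/9,1, 6,  7.98] 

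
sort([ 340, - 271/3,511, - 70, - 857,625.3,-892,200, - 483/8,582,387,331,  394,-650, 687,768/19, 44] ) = [ - 892, - 857, - 650 , - 271/3, - 70, - 483/8, 768/19,44, 200, 331,340,387, 394,511, 582,  625.3, 687] 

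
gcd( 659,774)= 1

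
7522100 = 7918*950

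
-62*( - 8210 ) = 509020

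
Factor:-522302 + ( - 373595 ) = -29^1* 30893^1 = - 895897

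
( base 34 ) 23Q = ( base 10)2440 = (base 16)988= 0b100110001000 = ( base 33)27V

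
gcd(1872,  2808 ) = 936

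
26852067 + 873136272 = 899988339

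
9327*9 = 83943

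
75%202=75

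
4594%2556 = 2038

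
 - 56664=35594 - 92258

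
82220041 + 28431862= 110651903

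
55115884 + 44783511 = 99899395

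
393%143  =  107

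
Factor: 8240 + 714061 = 3^1 * 61^1*3947^1 = 722301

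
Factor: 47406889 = 47406889^1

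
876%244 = 144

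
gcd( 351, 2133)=27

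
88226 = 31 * 2846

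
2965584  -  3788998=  - 823414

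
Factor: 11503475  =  5^2 * 17^1*27067^1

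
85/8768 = 85/8768  =  0.01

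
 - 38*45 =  - 1710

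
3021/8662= 3021/8662  =  0.35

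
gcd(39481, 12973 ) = 1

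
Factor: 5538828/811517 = 2^2*3^1*7^(  -  1) * 115931^ (-1)*461569^1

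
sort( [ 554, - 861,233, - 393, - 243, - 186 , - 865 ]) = [ - 865, - 861, - 393, - 243, - 186, 233,  554] 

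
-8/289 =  - 8/289   =  - 0.03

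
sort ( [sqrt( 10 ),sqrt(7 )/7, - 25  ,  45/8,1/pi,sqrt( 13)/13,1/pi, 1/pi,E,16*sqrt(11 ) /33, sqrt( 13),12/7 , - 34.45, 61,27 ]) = [- 34.45,-25, sqrt( 13 )/13, 1/pi,1/pi , 1/pi,sqrt( 7 )/7,  16*sqrt(11 ) /33, 12/7, E , sqrt(10),sqrt(13) , 45/8,27, 61 ]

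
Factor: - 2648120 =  - 2^3*5^1*239^1 * 277^1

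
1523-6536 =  - 5013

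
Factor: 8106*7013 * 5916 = 2^3* 3^2*  7^1 * 17^1*29^1 * 193^1 * 7013^1 = 336309088248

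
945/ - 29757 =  - 45/1417=- 0.03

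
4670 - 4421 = 249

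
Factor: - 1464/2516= - 366/629 = -  2^1*3^1*17^( - 1)*37^(-1) * 61^1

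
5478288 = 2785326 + 2692962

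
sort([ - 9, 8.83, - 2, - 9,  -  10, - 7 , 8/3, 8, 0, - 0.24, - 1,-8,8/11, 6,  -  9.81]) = [-10, - 9.81, - 9, -9, - 8,  -  7, - 2 , - 1, - 0.24, 0,8/11,8/3, 6, 8,8.83]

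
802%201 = 199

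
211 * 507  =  106977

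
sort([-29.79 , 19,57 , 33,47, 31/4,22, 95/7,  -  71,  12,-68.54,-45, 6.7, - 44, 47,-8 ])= [- 71,-68.54, - 45,  -  44, - 29.79,-8,6.7, 31/4,12,95/7 , 19, 22 , 33,47, 47,57] 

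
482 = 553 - 71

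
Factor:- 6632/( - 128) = 829/16 = 2^( -4) * 829^1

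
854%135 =44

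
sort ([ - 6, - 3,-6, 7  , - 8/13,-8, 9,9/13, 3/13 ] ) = [-8 ,-6, - 6,  -  3,-8/13,3/13, 9/13,7, 9]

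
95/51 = 95/51 =1.86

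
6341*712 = 4514792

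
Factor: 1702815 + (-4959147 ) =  - 2^2 *3^1*89^1*3049^1 = -3256332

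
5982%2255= 1472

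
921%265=126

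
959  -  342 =617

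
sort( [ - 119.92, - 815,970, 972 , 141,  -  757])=[ -815, - 757, - 119.92, 141,970,972 ]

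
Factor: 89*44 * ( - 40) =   -  156640 = -2^5*5^1 * 11^1* 89^1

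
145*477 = 69165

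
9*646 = 5814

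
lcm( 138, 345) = 690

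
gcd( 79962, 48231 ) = 3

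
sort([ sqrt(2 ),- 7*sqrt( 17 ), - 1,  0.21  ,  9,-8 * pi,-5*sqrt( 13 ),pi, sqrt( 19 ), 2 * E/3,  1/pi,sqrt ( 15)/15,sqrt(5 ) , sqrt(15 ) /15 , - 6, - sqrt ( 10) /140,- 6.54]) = [ - 7* sqrt(17) , - 8 * pi , - 5*sqrt( 13 ) , - 6.54, - 6, - 1 ,  -  sqrt(10)/140,  0.21, sqrt(15 ) /15,  sqrt(15 )/15 , 1/pi, sqrt( 2 ),2 * E/3,sqrt(5), pi, sqrt (19),  9 ] 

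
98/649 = 98/649 = 0.15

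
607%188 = 43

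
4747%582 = 91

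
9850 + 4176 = 14026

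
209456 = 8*26182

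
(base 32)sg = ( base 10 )912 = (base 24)1e0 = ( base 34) qs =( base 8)1620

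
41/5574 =41/5574 = 0.01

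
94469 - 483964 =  - 389495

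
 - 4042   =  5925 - 9967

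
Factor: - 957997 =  - 43^1*22279^1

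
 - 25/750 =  - 1+29/30 =- 0.03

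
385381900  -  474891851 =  - 89509951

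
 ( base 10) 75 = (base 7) 135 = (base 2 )1001011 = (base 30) 2F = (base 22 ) 39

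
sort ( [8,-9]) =[- 9,8]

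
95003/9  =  10555 + 8/9 =10555.89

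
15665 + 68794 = 84459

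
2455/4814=2455/4814=0.51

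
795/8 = 99 + 3/8 = 99.38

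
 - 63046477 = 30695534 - 93742011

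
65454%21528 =870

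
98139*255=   25025445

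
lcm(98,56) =392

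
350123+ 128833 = 478956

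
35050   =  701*50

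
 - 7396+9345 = 1949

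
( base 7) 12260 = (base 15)e52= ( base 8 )6233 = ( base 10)3227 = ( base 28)437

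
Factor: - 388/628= - 97/157 = - 97^1*157^( - 1 )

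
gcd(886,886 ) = 886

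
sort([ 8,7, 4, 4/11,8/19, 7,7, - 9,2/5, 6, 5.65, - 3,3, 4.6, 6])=[ - 9 , - 3,4/11,2/5, 8/19,3, 4, 4.6, 5.65, 6,6,  7,7, 7,8 ] 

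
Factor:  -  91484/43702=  - 2^1*21851^( - 1)*22871^1 = -45742/21851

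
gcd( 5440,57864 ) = 8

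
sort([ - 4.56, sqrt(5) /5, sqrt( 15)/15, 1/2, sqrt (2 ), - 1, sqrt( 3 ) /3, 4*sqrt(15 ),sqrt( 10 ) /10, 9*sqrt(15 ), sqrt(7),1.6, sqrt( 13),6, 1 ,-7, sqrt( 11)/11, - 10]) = [ - 10, - 7, - 4.56, - 1, sqrt(15)/15,sqrt( 11 )/11 , sqrt( 10)/10, sqrt(5)/5, 1/2, sqrt( 3 ) /3,1, sqrt( 2 ),  1.6, sqrt(7 ),sqrt( 13 )  ,  6,4*sqrt( 15 ), 9*sqrt(15)]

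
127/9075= 127/9075 = 0.01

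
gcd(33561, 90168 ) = 3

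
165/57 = 55/19 = 2.89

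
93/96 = 31/32 = 0.97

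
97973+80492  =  178465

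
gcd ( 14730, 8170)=10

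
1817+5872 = 7689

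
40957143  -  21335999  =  19621144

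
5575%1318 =303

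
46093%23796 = 22297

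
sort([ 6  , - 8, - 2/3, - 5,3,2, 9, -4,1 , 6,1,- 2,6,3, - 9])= [ - 9, - 8, - 5, - 4, - 2, - 2/3,1, 1,2,  3,3 , 6,6,6,9]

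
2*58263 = 116526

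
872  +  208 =1080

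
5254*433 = 2274982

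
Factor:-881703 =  - 3^2 * 97967^1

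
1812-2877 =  - 1065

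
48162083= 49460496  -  1298413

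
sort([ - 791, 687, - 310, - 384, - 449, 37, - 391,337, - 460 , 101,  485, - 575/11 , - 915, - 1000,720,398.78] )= [ - 1000, - 915, - 791 ,-460  , - 449, - 391,-384, - 310, - 575/11 , 37 , 101, 337, 398.78, 485, 687,720] 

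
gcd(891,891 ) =891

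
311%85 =56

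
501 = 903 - 402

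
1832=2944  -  1112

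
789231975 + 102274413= 891506388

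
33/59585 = 33/59585 = 0.00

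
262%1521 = 262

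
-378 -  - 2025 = 1647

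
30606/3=10202 = 10202.00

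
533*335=178555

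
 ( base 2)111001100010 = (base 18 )b6a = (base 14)14B0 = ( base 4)321202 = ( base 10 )3682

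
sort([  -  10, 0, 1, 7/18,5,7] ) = [-10, 0,7/18 , 1,5, 7] 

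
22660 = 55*412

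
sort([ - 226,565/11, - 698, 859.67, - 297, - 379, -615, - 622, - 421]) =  [ - 698, - 622, - 615, - 421,- 379, - 297, - 226 , 565/11,  859.67]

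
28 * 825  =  23100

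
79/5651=79/5651 = 0.01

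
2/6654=1/3327  =  0.00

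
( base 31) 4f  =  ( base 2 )10001011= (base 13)a9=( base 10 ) 139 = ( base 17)83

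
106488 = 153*696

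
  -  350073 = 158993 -509066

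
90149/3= 90149/3= 30049.67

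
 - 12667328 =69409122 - 82076450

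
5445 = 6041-596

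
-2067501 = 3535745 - 5603246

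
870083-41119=828964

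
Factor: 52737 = 3^1*17579^1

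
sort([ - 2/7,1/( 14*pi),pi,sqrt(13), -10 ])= [ - 10, - 2/7, 1/( 14*pi ),pi, sqrt( 13 )]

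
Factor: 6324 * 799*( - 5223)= - 2^2 *3^2*17^2*31^1*47^1*1741^1 = - 26391171348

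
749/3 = 249 + 2/3=249.67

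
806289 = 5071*159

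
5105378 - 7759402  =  -2654024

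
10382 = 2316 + 8066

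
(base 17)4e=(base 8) 122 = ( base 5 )312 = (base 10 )82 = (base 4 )1102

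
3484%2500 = 984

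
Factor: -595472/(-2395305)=2^4*3^ ( -3)*5^( - 1)*11^(  -  1 )*1613^( - 1)*37217^1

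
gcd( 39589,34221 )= 671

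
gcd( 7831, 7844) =1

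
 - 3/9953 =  - 3/9953 = -0.00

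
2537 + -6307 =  - 3770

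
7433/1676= 4+729/1676 = 4.43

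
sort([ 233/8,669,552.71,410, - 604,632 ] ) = [- 604,233/8,410,552.71,632,669 ] 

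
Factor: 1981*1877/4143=3718337/4143  =  3^( - 1)*7^1*283^1*1381^( - 1)*1877^1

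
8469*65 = 550485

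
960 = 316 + 644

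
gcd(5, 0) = 5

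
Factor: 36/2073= 2^2*3^1*691^ ( - 1) = 12/691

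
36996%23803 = 13193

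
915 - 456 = 459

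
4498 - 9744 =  - 5246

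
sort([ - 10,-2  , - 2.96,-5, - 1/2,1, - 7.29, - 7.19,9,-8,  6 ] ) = [-10,-8,  -  7.29, - 7.19 ,  -  5,-2.96,-2, - 1/2,  1,6,9 ]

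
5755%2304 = 1147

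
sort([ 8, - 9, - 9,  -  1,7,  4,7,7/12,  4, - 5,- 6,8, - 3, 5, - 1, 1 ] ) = [ - 9, - 9, - 6,  -  5, - 3, - 1,  -  1,  7/12,1, 4, 4,5,7, 7, 8, 8] 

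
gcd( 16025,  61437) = 1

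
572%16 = 12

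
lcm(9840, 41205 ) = 659280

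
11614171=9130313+2483858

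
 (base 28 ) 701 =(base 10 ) 5489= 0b1010101110001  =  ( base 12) 3215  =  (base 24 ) 9ch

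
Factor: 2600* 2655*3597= 24830091000 = 2^3*3^3*5^3*11^1*13^1 * 59^1*109^1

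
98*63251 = 6198598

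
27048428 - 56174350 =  - 29125922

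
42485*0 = 0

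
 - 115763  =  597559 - 713322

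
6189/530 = 11 + 359/530 = 11.68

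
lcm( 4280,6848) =34240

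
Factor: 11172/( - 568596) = -19/967 = -19^1*967^( - 1)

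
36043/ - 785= -36043/785 =- 45.91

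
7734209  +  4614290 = 12348499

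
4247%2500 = 1747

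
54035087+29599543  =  83634630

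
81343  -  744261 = - 662918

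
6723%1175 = 848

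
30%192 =30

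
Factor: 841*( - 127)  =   - 106807 = - 29^2*127^1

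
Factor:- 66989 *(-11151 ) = 3^3*7^1*13^1*59^1*5153^1 = 746994339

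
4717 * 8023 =37844491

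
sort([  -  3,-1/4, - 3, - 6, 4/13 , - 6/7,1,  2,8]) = [ - 6, - 3, - 3, - 6/7, - 1/4, 4/13 , 1, 2,8]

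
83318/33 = 2524 + 26/33 =2524.79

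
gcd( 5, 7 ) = 1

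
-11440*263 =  - 3008720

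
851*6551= 5574901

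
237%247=237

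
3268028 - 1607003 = 1661025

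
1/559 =1/559 = 0.00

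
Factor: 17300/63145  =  2^2*5^1*73^( - 1 )= 20/73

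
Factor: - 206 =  - 2^1*103^1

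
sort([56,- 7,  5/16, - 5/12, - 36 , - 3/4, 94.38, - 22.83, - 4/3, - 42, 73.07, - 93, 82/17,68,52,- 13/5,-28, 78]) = [ - 93 , -42, - 36, - 28 , - 22.83, - 7 , - 13/5, - 4/3, - 3/4, - 5/12, 5/16, 82/17, 52, 56, 68, 73.07, 78, 94.38]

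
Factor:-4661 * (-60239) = 280773979 = 59^2*79^1*1021^1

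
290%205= 85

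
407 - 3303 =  - 2896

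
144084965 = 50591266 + 93493699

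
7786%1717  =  918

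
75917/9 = 8435 + 2/9 = 8435.22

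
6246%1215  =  171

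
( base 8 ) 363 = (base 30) 83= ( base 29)8B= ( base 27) 90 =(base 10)243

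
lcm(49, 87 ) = 4263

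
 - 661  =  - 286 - 375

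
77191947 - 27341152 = 49850795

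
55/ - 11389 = - 1 + 11334/11389  =  - 0.00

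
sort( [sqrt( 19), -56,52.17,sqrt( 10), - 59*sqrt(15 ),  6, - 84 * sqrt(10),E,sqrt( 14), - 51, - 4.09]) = [ - 84*sqrt(10 ), -59*sqrt( 15) ,  -  56, -51, -4.09,E, sqrt( 10 ), sqrt( 14) , sqrt ( 19), 6,52.17]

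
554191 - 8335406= - 7781215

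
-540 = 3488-4028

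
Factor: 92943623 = 3907^1*23789^1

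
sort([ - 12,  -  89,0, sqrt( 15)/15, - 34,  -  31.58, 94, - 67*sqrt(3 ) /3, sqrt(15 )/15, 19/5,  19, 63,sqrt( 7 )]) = [ - 89, -67*sqrt( 3)/3,-34,  -  31.58,-12,0,sqrt(15)/15, sqrt(15 )/15, sqrt( 7),19/5, 19,63 , 94]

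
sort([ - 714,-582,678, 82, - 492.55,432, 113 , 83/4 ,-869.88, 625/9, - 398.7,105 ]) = [ - 869.88, - 714, - 582, - 492.55, - 398.7,83/4,625/9,82, 105, 113,432, 678]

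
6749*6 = 40494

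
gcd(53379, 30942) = 81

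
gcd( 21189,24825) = 3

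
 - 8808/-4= 2202/1 = 2202.00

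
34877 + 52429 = 87306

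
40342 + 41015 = 81357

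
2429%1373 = 1056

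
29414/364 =80 + 21/26 = 80.81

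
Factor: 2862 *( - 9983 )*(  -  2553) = 72942646338 = 2^1*3^4 * 23^1*37^1*53^1*67^1*149^1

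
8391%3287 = 1817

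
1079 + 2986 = 4065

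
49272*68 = 3350496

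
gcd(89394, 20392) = 2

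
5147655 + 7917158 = 13064813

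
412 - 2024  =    -  1612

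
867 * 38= 32946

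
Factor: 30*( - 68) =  - 2040 = - 2^3*3^1*5^1*17^1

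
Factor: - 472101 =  - 3^1*7^1*22481^1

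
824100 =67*12300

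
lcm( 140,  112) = 560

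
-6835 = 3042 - 9877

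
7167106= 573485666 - 566318560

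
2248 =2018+230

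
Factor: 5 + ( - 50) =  - 45 = - 3^2*5^1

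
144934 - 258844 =- 113910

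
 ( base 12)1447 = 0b100100110111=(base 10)2359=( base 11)1855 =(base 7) 6610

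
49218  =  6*8203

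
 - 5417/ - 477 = 5417/477 = 11.36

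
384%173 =38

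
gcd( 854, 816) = 2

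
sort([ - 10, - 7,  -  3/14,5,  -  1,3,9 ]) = [ - 10, - 7,-1, - 3/14,3, 5,9 ] 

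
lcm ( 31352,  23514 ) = 94056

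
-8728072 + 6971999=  - 1756073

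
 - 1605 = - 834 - 771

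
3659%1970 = 1689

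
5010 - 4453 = 557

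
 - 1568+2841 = 1273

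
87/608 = 87/608 = 0.14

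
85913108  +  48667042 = 134580150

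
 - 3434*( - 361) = 1239674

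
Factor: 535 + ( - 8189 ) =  - 7654  =  - 2^1*43^1*  89^1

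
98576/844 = 24644/211 = 116.80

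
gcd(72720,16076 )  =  4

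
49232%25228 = 24004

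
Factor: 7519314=2^1*3^1*11^1*59^1*1931^1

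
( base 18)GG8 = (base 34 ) 4P6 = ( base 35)4gk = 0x1568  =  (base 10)5480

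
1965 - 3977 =-2012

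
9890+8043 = 17933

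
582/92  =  6 + 15/46= 6.33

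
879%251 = 126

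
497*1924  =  956228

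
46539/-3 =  - 15513/1=- 15513.00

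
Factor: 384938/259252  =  977/658 = 2^(  -  1 )*7^(-1)*47^(-1 )*977^1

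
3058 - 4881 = - 1823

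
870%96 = 6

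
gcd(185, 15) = 5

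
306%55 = 31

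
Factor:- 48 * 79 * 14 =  - 2^5 *3^1*7^1 * 79^1= - 53088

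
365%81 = 41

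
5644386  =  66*85521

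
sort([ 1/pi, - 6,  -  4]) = [ - 6, -4,1/pi]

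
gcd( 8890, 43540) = 70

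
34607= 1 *34607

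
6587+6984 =13571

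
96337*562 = 54141394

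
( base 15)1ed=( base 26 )H6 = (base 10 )448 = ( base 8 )700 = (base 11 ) 378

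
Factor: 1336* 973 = 2^3*7^1*139^1*167^1   =  1299928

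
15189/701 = 21 + 468/701 =21.67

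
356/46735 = 356/46735 = 0.01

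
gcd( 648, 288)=72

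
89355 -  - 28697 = 118052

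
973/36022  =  139/5146= 0.03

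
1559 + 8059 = 9618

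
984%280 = 144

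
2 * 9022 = 18044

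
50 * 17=850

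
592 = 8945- 8353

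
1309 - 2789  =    -  1480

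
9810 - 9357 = 453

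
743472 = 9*82608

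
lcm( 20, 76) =380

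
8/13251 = 8/13251 = 0.00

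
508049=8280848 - 7772799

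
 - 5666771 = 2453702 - 8120473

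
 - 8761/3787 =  - 8761/3787 = -2.31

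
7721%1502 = 211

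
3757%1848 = 61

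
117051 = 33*3547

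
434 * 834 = 361956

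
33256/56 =4157/7= 593.86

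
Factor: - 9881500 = - 2^2*5^3*19763^1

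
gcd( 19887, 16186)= 1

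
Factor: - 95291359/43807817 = - 43807817^( - 1)*95291359^1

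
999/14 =71 + 5/14 =71.36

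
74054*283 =20957282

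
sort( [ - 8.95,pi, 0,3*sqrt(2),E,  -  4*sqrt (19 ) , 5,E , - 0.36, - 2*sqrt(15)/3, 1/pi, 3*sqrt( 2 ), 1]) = [ - 4*sqrt( 19 ), - 8.95, - 2*sqrt(15 ) /3 , - 0.36, 0 , 1/pi,1,E,  E,pi,3*sqrt(2),3 *sqrt( 2),5]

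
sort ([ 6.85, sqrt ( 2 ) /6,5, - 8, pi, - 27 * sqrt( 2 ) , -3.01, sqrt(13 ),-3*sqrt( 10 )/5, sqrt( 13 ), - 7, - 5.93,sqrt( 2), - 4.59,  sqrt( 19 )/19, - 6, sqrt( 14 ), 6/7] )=[-27*sqrt( 2 ), - 8, - 7,  -  6, - 5.93,-4.59, - 3.01, - 3*sqrt(10 )/5, sqrt(19)/19, sqrt( 2 )/6, 6/7, sqrt( 2), pi,sqrt( 13) , sqrt (13) , sqrt(14), 5 , 6.85 ]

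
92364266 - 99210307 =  - 6846041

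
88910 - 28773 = 60137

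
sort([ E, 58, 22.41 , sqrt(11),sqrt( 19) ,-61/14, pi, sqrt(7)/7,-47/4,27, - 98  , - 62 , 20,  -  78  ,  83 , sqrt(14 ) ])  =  [-98, - 78,  -  62 , - 47/4, - 61/14,sqrt(7)/7,E, pi , sqrt(11), sqrt(14), sqrt (19),20,22.41, 27,58,83] 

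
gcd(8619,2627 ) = 1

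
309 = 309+0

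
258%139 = 119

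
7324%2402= 118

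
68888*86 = 5924368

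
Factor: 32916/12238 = 2^1 * 3^1 * 13^1*29^(-1) = 78/29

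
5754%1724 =582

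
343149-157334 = 185815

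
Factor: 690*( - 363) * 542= -135754740  =  - 2^2 * 3^2*5^1*11^2 * 23^1*271^1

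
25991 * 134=3482794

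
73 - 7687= - 7614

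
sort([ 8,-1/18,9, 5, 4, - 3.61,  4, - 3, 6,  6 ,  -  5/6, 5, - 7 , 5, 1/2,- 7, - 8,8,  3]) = [ - 8, - 7,-7, - 3.61, - 3,- 5/6, - 1/18,1/2,  3 , 4,4,5, 5,5, 6,6,8,8,9]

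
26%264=26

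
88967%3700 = 167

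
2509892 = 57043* 44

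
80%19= 4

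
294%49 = 0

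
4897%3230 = 1667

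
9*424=3816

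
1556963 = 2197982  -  641019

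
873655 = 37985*23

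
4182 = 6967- 2785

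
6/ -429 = -1 + 141/143 = - 0.01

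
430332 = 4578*94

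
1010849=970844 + 40005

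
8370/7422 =1 + 158/1237 = 1.13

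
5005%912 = 445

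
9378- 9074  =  304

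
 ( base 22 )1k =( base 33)19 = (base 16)2A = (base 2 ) 101010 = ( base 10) 42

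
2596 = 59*44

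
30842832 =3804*8108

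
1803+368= 2171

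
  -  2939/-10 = 2939/10 = 293.90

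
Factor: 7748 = 2^2*13^1*149^1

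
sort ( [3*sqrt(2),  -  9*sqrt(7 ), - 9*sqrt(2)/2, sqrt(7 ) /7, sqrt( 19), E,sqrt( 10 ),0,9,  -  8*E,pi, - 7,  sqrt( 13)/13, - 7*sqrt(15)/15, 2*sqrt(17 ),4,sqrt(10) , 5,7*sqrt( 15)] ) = [- 9* sqrt(7), - 8*E,  -  7, - 9*sqrt( 2 )/2,-7*sqrt(15)/15, 0 , sqrt(13)/13,sqrt( 7)/7,E,pi,sqrt( 10) , sqrt ( 10),4 , 3*sqrt(2),sqrt(19) , 5, 2*sqrt( 17),9,7*sqrt(15 ) ] 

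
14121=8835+5286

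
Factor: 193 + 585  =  2^1*389^1= 778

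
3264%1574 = 116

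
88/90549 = 88/90549 = 0.00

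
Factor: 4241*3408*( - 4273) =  - 2^4 * 3^1*71^1* 4241^1 * 4273^1 = - 61759070544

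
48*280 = 13440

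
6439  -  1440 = 4999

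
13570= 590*23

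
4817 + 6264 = 11081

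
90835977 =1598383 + 89237594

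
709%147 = 121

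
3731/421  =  8 + 363/421=8.86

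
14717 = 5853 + 8864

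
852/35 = 24 + 12/35 = 24.34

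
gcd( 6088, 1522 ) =1522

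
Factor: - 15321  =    -  3^1 * 5107^1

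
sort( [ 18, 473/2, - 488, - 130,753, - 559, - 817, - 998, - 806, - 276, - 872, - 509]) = [ - 998, - 872, - 817, - 806, - 559, - 509,- 488, - 276, - 130,18, 473/2, 753 ] 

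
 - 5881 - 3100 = - 8981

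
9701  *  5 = 48505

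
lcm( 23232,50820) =813120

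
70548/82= 35274/41  =  860.34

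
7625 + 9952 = 17577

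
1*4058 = 4058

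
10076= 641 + 9435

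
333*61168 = 20368944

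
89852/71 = 89852/71 = 1265.52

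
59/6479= 59/6479 = 0.01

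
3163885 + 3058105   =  6221990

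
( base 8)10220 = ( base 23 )808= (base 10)4240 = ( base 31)4CO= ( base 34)3mo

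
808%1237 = 808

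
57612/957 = 60+64/319 = 60.20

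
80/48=1+ 2/3  =  1.67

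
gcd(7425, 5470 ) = 5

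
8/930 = 4/465=0.01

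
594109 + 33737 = 627846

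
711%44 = 7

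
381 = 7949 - 7568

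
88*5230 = 460240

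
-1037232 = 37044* ( - 28 )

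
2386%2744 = 2386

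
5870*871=5112770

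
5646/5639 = 1+7/5639 = 1.00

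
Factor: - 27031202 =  - 2^1*11^1 * 1228691^1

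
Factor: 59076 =2^2*3^3*547^1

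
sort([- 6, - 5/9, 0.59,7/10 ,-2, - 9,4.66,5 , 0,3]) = [  -  9,-6, - 2, - 5/9,0 , 0.59 , 7/10,3,4.66,5] 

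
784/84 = 28/3 = 9.33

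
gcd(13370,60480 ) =70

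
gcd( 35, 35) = 35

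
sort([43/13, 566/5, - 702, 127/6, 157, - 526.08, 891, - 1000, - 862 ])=[-1000, - 862, - 702, - 526.08, 43/13 , 127/6, 566/5, 157,891]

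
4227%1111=894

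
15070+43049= 58119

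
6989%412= 397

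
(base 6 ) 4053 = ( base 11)746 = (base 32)s1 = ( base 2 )1110000001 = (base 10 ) 897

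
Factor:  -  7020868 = - 2^2*43^1*40819^1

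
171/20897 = 171/20897 = 0.01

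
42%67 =42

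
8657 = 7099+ 1558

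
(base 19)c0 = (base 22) A8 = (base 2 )11100100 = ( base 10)228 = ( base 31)7B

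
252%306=252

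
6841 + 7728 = 14569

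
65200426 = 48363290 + 16837136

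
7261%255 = 121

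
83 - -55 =138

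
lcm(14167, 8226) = 255006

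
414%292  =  122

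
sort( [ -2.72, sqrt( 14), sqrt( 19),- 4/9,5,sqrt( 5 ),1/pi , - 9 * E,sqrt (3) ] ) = [ - 9*E, - 2.72,-4/9 , 1/pi, sqrt( 3 ) , sqrt( 5),sqrt(14),sqrt( 19),5]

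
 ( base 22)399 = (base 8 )3173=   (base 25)2g9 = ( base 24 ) 2l3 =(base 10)1659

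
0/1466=0 =0.00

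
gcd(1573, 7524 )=11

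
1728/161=10 + 118/161 = 10.73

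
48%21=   6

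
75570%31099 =13372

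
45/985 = 9/197 = 0.05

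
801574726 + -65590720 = 735984006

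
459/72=51/8 = 6.38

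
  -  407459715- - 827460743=420001028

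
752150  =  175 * 4298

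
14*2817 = 39438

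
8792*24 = 211008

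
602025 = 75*8027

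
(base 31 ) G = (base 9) 17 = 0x10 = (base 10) 16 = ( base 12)14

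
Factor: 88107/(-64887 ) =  - 503^(  -  1 )*683^1 = - 683/503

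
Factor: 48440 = 2^3 *5^1*7^1*173^1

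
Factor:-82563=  - 3^1*13^1 * 29^1* 73^1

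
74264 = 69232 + 5032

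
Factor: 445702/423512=703/668 =2^ ( - 2 )*19^1*37^1 *167^(  -  1 ) 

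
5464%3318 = 2146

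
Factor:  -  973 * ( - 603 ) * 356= 208871964=   2^2*3^2*7^1*67^1*89^1 * 139^1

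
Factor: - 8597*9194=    - 79040818 = - 2^1*4597^1*8597^1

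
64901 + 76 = 64977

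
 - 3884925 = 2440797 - 6325722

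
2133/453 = 4 + 107/151 = 4.71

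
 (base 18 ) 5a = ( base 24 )44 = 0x64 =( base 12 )84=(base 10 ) 100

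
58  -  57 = 1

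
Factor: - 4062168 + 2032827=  - 3^1*17^1*39791^1 = - 2029341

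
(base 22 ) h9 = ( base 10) 383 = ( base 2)101111111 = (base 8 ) 577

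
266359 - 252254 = 14105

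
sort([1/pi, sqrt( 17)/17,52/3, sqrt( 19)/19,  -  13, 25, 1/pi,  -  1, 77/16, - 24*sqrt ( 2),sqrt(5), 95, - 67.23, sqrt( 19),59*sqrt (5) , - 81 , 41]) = [ - 81, - 67.23, - 24*sqrt( 2 ),-13,  -  1,sqrt( 19)/19,sqrt( 17)/17,1/pi, 1/pi,sqrt(5 ),sqrt(19),77/16, 52/3 , 25 , 41,95, 59 * sqrt( 5)]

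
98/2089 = 98/2089 =0.05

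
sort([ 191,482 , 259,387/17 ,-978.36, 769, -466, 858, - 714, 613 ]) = [ - 978.36,- 714,-466,387/17,  191  ,  259,482  ,  613, 769 , 858 ] 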